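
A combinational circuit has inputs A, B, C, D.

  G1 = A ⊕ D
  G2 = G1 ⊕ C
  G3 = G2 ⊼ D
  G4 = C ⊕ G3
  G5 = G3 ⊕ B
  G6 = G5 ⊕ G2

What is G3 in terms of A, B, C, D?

((A ⊕ D) ⊕ C) ⊼ D

G1 = A ⊕ D
G2 = G1 ⊕ C = (A ⊕ D) ⊕ C
G3 = G2 ⊼ D = ((A ⊕ D) ⊕ C) ⊼ D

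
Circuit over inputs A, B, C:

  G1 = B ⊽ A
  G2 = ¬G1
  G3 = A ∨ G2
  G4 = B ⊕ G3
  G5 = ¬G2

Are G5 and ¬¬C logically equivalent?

No

G1 = B ⊽ A
G2 = ¬G1 = ¬(B ⊽ A)
G5 = ¬G2 = ¬¬(B ⊽ A)
At A=0, B=0, C=0: circuit gives 1, formula gives 0.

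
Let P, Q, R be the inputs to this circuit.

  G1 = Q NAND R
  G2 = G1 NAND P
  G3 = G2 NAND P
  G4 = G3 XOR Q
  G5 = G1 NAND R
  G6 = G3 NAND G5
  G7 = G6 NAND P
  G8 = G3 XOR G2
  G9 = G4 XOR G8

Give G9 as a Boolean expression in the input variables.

G1 = Q NAND R
G2 = G1 NAND P = (Q NAND R) NAND P
G3 = G2 NAND P = ((Q NAND R) NAND P) NAND P
G4 = G3 XOR Q = (((Q NAND R) NAND P) NAND P) XOR Q
G8 = G3 XOR G2 = (((Q NAND R) NAND P) NAND P) XOR ((Q NAND R) NAND P)
G9 = G4 XOR G8 = ((((Q NAND R) NAND P) NAND P) XOR Q) XOR ((((Q NAND R) NAND P) NAND P) XOR ((Q NAND R) NAND P))

((((Q NAND R) NAND P) NAND P) XOR Q) XOR ((((Q NAND R) NAND P) NAND P) XOR ((Q NAND R) NAND P))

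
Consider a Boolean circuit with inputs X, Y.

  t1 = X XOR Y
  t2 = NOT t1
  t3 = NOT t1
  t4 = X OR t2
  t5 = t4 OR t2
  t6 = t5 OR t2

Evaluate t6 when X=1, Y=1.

t1 = 1 XOR 1 = 0
t2 = NOT 0 = 1
t4 = 1 OR 1 = 1
t5 = 1 OR 1 = 1
t6 = 1 OR 1 = 1

1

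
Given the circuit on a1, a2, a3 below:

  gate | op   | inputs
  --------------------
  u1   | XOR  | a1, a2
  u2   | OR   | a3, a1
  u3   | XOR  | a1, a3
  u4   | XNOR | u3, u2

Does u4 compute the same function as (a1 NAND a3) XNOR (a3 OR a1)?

u2 = a3 OR a1
u3 = a1 XOR a3
u4 = u3 XNOR u2 = (a1 XOR a3) XNOR (a3 OR a1)
At a1=0, a2=0, a3=0: circuit gives 1, formula gives 0.

No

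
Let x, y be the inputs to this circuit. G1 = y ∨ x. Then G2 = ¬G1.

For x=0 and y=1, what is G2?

G1 = 1 ∨ 0 = 1
G2 = ¬1 = 0

0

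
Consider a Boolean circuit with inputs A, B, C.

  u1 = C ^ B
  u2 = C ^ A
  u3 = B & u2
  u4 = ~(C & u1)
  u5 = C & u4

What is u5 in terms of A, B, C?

C & (~(C & (C ^ B)))

u1 = C ^ B
u4 = ~(C & u1) = ~(C & (C ^ B))
u5 = C & u4 = C & (~(C & (C ^ B)))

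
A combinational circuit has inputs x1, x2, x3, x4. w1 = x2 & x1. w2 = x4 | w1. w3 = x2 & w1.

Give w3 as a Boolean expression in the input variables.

x2 & (x2 & x1)

w1 = x2 & x1
w3 = x2 & w1 = x2 & (x2 & x1)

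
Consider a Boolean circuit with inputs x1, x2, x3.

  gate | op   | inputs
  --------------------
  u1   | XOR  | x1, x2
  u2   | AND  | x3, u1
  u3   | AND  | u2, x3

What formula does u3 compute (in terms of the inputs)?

(x3 AND (x1 XOR x2)) AND x3

u1 = x1 XOR x2
u2 = x3 AND u1 = x3 AND (x1 XOR x2)
u3 = u2 AND x3 = (x3 AND (x1 XOR x2)) AND x3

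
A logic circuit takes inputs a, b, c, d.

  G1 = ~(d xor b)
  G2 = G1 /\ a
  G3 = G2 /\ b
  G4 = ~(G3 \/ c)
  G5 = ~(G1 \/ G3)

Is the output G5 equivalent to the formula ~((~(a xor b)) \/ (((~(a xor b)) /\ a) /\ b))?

G1 = ~(d xor b)
G2 = G1 /\ a = (~(d xor b)) /\ a
G3 = G2 /\ b = ((~(d xor b)) /\ a) /\ b
G5 = ~(G1 \/ G3) = ~((~(d xor b)) \/ (((~(d xor b)) /\ a) /\ b))
At a=0, b=0, c=0, d=1: circuit gives 1, formula gives 0.

No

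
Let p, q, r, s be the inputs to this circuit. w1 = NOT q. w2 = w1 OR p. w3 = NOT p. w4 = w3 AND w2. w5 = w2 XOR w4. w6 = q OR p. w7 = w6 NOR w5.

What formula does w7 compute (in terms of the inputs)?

w1 = NOT q
w2 = w1 OR p = NOT q OR p
w3 = NOT p
w4 = w3 AND w2 = NOT p AND (NOT q OR p)
w5 = w2 XOR w4 = (NOT q OR p) XOR (NOT p AND (NOT q OR p))
w6 = q OR p
w7 = w6 NOR w5 = (q OR p) NOR ((NOT q OR p) XOR (NOT p AND (NOT q OR p)))

(q OR p) NOR ((NOT q OR p) XOR (NOT p AND (NOT q OR p)))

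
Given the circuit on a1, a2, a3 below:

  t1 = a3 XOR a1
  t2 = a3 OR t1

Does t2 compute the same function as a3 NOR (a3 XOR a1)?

No

t1 = a3 XOR a1
t2 = a3 OR t1 = a3 OR (a3 XOR a1)
At a1=0, a2=0, a3=0: circuit gives 0, formula gives 1.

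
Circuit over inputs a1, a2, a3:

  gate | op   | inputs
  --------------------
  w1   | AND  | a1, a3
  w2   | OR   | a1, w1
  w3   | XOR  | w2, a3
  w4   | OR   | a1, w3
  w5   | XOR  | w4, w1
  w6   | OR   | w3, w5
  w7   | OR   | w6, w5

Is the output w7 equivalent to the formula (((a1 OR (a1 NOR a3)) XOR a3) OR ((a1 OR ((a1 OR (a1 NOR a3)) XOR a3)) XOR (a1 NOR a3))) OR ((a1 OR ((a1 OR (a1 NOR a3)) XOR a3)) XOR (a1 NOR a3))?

w1 = a1 AND a3
w2 = a1 OR w1 = a1 OR (a1 AND a3)
w3 = w2 XOR a3 = (a1 OR (a1 AND a3)) XOR a3
w4 = a1 OR w3 = a1 OR ((a1 OR (a1 AND a3)) XOR a3)
w5 = w4 XOR w1 = (a1 OR ((a1 OR (a1 AND a3)) XOR a3)) XOR (a1 AND a3)
w6 = w3 OR w5 = ((a1 OR (a1 AND a3)) XOR a3) OR ((a1 OR ((a1 OR (a1 AND a3)) XOR a3)) XOR (a1 AND a3))
w7 = w6 OR w5 = (((a1 OR (a1 AND a3)) XOR a3) OR ((a1 OR ((a1 OR (a1 AND a3)) XOR a3)) XOR (a1 AND a3))) OR ((a1 OR ((a1 OR (a1 AND a3)) XOR a3)) XOR (a1 AND a3))
At a1=0, a2=0, a3=0: circuit gives 0, formula gives 1.

No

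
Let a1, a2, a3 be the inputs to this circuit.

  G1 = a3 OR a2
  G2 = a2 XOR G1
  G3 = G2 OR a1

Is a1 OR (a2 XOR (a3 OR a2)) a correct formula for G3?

G1 = a3 OR a2
G2 = a2 XOR G1 = a2 XOR (a3 OR a2)
G3 = G2 OR a1 = (a2 XOR (a3 OR a2)) OR a1
At a1=0, a2=0, a3=0: circuit gives 0, formula gives 0.
At a1=0, a2=0, a3=1: circuit gives 1, formula gives 1.
Agrees on all 8 inputs.

Yes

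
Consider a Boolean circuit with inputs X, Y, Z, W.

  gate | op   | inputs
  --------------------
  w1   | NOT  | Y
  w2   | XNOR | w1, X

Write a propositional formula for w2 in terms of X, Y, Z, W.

NOT Y XNOR X

w1 = NOT Y
w2 = w1 XNOR X = NOT Y XNOR X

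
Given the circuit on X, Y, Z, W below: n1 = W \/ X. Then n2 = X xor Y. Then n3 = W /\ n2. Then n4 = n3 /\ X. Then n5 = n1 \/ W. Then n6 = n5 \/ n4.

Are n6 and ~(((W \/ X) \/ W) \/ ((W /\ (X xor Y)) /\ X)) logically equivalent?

n1 = W \/ X
n2 = X xor Y
n3 = W /\ n2 = W /\ (X xor Y)
n4 = n3 /\ X = (W /\ (X xor Y)) /\ X
n5 = n1 \/ W = (W \/ X) \/ W
n6 = n5 \/ n4 = ((W \/ X) \/ W) \/ ((W /\ (X xor Y)) /\ X)
At X=0, Y=0, Z=0, W=0: circuit gives 0, formula gives 1.

No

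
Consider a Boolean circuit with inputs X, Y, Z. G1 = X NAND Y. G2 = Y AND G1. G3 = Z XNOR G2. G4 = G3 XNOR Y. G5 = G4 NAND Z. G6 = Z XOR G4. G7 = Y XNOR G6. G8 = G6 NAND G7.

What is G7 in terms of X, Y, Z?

Y XNOR (Z XOR ((Z XNOR (Y AND (X NAND Y))) XNOR Y))

G1 = X NAND Y
G2 = Y AND G1 = Y AND (X NAND Y)
G3 = Z XNOR G2 = Z XNOR (Y AND (X NAND Y))
G4 = G3 XNOR Y = (Z XNOR (Y AND (X NAND Y))) XNOR Y
G6 = Z XOR G4 = Z XOR ((Z XNOR (Y AND (X NAND Y))) XNOR Y)
G7 = Y XNOR G6 = Y XNOR (Z XOR ((Z XNOR (Y AND (X NAND Y))) XNOR Y))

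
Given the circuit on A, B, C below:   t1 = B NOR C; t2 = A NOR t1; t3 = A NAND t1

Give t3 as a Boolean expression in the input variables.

t1 = B NOR C
t3 = A NAND t1 = A NAND (B NOR C)

A NAND (B NOR C)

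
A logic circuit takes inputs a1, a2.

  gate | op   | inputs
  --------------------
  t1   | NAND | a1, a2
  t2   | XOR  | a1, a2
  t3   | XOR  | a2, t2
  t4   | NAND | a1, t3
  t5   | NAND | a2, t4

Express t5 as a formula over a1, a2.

a2 NAND (a1 NAND (a2 XOR (a1 XOR a2)))

t2 = a1 XOR a2
t3 = a2 XOR t2 = a2 XOR (a1 XOR a2)
t4 = a1 NAND t3 = a1 NAND (a2 XOR (a1 XOR a2))
t5 = a2 NAND t4 = a2 NAND (a1 NAND (a2 XOR (a1 XOR a2)))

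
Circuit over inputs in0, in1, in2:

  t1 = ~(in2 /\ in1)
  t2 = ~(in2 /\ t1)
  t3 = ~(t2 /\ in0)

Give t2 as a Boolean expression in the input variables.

~(in2 /\ (~(in2 /\ in1)))

t1 = ~(in2 /\ in1)
t2 = ~(in2 /\ t1) = ~(in2 /\ (~(in2 /\ in1)))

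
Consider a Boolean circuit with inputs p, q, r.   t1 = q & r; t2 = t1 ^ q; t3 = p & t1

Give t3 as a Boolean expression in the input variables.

t1 = q & r
t3 = p & t1 = p & (q & r)

p & (q & r)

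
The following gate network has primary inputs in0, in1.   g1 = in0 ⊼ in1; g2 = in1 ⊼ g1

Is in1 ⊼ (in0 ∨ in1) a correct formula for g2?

g1 = in0 ⊼ in1
g2 = in1 ⊼ g1 = in1 ⊼ (in0 ⊼ in1)
At in0=1, in1=1: circuit gives 1, formula gives 0.

No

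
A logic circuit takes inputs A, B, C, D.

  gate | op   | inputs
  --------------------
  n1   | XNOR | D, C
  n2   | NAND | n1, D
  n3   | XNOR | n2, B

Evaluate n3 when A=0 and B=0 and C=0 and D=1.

n1 = 1 XNOR 0 = 0
n2 = 0 NAND 1 = 1
n3 = 1 XNOR 0 = 0

0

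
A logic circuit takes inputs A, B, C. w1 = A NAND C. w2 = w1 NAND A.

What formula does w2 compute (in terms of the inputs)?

(A NAND C) NAND A

w1 = A NAND C
w2 = w1 NAND A = (A NAND C) NAND A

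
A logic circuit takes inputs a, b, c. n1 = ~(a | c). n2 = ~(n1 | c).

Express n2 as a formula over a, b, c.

~((~(a | c)) | c)

n1 = ~(a | c)
n2 = ~(n1 | c) = ~((~(a | c)) | c)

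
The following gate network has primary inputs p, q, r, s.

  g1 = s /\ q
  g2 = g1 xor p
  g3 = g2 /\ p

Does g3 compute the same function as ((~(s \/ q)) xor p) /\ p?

g1 = s /\ q
g2 = g1 xor p = (s /\ q) xor p
g3 = g2 /\ p = ((s /\ q) xor p) /\ p
At p=1, q=0, r=0, s=0: circuit gives 1, formula gives 0.

No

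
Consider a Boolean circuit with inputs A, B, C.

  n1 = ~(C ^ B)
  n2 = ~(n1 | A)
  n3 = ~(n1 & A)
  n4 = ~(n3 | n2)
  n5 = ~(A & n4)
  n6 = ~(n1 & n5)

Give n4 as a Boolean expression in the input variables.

n1 = ~(C ^ B)
n2 = ~(n1 | A) = ~((~(C ^ B)) | A)
n3 = ~(n1 & A) = ~((~(C ^ B)) & A)
n4 = ~(n3 | n2) = ~((~((~(C ^ B)) & A)) | (~((~(C ^ B)) | A)))

~((~((~(C ^ B)) & A)) | (~((~(C ^ B)) | A)))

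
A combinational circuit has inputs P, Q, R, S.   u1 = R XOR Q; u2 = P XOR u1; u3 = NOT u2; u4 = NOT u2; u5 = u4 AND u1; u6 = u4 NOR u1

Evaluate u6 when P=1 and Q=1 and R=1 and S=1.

u1 = 1 XOR 1 = 0
u2 = 1 XOR 0 = 1
u4 = NOT 1 = 0
u6 = 0 NOR 0 = 1

1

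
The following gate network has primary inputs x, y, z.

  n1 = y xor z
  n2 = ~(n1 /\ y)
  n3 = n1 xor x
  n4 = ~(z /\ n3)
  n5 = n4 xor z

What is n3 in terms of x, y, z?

(y xor z) xor x

n1 = y xor z
n3 = n1 xor x = (y xor z) xor x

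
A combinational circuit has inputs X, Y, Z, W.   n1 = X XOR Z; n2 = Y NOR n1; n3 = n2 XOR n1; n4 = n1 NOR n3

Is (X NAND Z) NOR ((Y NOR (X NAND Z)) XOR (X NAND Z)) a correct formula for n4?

No

n1 = X XOR Z
n2 = Y NOR n1 = Y NOR (X XOR Z)
n3 = n2 XOR n1 = (Y NOR (X XOR Z)) XOR (X XOR Z)
n4 = n1 NOR n3 = (X XOR Z) NOR ((Y NOR (X XOR Z)) XOR (X XOR Z))
At X=0, Y=1, Z=0, W=0: circuit gives 1, formula gives 0.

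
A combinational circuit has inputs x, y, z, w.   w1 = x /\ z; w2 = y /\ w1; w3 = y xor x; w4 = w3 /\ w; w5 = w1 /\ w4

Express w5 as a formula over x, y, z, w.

w1 = x /\ z
w3 = y xor x
w4 = w3 /\ w = (y xor x) /\ w
w5 = w1 /\ w4 = (x /\ z) /\ ((y xor x) /\ w)

(x /\ z) /\ ((y xor x) /\ w)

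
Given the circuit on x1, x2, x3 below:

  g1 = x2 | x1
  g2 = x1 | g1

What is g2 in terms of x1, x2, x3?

g1 = x2 | x1
g2 = x1 | g1 = x1 | (x2 | x1)

x1 | (x2 | x1)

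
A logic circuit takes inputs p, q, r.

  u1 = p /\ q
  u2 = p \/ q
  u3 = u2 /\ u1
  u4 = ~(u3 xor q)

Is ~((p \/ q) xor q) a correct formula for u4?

No

u1 = p /\ q
u2 = p \/ q
u3 = u2 /\ u1 = (p \/ q) /\ (p /\ q)
u4 = ~(u3 xor q) = ~(((p \/ q) /\ (p /\ q)) xor q)
At p=0, q=1, r=0: circuit gives 0, formula gives 1.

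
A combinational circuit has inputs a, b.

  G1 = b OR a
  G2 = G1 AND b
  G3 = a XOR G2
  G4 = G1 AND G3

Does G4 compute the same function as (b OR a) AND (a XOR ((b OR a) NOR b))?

No

G1 = b OR a
G2 = G1 AND b = (b OR a) AND b
G3 = a XOR G2 = a XOR ((b OR a) AND b)
G4 = G1 AND G3 = (b OR a) AND (a XOR ((b OR a) AND b))
At a=0, b=1: circuit gives 1, formula gives 0.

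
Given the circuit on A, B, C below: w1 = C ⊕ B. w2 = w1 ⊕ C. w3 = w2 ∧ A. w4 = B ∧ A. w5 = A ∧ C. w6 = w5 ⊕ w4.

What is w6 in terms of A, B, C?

(A ∧ C) ⊕ (B ∧ A)

w4 = B ∧ A
w5 = A ∧ C
w6 = w5 ⊕ w4 = (A ∧ C) ⊕ (B ∧ A)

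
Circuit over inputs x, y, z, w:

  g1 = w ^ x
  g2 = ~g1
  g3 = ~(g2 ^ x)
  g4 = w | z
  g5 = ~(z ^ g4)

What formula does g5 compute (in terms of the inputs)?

g4 = w | z
g5 = ~(z ^ g4) = ~(z ^ (w | z))

~(z ^ (w | z))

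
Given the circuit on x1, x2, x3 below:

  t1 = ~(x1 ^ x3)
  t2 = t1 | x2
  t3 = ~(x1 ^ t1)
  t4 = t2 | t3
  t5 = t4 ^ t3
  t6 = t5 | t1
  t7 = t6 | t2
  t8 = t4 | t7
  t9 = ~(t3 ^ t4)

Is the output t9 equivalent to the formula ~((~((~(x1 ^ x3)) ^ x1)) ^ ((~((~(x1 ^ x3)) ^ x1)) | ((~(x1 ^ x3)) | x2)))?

Yes

t1 = ~(x1 ^ x3)
t2 = t1 | x2 = (~(x1 ^ x3)) | x2
t3 = ~(x1 ^ t1) = ~(x1 ^ (~(x1 ^ x3)))
t4 = t2 | t3 = ((~(x1 ^ x3)) | x2) | (~(x1 ^ (~(x1 ^ x3))))
t9 = ~(t3 ^ t4) = ~((~(x1 ^ (~(x1 ^ x3)))) ^ (((~(x1 ^ x3)) | x2) | (~(x1 ^ (~(x1 ^ x3))))))
At x1=0, x2=0, x3=0: circuit gives 0, formula gives 0.
At x1=0, x2=0, x3=1: circuit gives 1, formula gives 1.
Agrees on all 8 inputs.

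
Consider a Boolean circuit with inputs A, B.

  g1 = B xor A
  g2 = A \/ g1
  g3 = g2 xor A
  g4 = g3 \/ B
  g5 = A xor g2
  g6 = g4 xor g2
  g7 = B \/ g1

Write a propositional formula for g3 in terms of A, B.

g1 = B xor A
g2 = A \/ g1 = A \/ (B xor A)
g3 = g2 xor A = (A \/ (B xor A)) xor A

(A \/ (B xor A)) xor A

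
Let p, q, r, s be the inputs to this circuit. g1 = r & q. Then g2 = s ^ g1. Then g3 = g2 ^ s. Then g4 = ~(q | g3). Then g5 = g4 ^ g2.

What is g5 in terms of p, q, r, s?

g1 = r & q
g2 = s ^ g1 = s ^ (r & q)
g3 = g2 ^ s = (s ^ (r & q)) ^ s
g4 = ~(q | g3) = ~(q | ((s ^ (r & q)) ^ s))
g5 = g4 ^ g2 = (~(q | ((s ^ (r & q)) ^ s))) ^ (s ^ (r & q))

(~(q | ((s ^ (r & q)) ^ s))) ^ (s ^ (r & q))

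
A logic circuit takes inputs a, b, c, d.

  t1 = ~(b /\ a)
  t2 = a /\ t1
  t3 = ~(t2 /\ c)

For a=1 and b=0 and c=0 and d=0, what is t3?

t1 = ~(0 /\ 1) = 1
t2 = 1 /\ 1 = 1
t3 = ~(1 /\ 0) = 1

1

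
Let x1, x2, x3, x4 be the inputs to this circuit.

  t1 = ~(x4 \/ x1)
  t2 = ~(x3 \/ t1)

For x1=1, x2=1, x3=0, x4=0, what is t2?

1

t1 = ~(0 \/ 1) = 0
t2 = ~(0 \/ 0) = 1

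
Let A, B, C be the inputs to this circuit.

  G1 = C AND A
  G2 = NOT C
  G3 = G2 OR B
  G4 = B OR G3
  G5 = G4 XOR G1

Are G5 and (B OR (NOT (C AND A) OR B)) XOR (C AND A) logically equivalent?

No

G1 = C AND A
G2 = NOT C
G3 = G2 OR B = NOT C OR B
G4 = B OR G3 = B OR (NOT C OR B)
G5 = G4 XOR G1 = (B OR (NOT C OR B)) XOR (C AND A)
At A=0, B=0, C=1: circuit gives 0, formula gives 1.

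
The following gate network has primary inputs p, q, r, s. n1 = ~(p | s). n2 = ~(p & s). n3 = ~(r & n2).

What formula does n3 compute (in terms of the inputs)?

n2 = ~(p & s)
n3 = ~(r & n2) = ~(r & (~(p & s)))

~(r & (~(p & s)))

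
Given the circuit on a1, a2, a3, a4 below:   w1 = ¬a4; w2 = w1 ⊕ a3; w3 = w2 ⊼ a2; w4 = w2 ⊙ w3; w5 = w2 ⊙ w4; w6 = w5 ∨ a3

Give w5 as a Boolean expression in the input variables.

(¬a4 ⊕ a3) ⊙ ((¬a4 ⊕ a3) ⊙ ((¬a4 ⊕ a3) ⊼ a2))

w1 = ¬a4
w2 = w1 ⊕ a3 = ¬a4 ⊕ a3
w3 = w2 ⊼ a2 = (¬a4 ⊕ a3) ⊼ a2
w4 = w2 ⊙ w3 = (¬a4 ⊕ a3) ⊙ ((¬a4 ⊕ a3) ⊼ a2)
w5 = w2 ⊙ w4 = (¬a4 ⊕ a3) ⊙ ((¬a4 ⊕ a3) ⊙ ((¬a4 ⊕ a3) ⊼ a2))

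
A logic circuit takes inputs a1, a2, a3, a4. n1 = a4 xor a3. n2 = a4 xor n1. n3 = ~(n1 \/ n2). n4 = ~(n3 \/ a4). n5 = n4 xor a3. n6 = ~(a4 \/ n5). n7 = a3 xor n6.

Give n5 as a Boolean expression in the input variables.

(~((~((a4 xor a3) \/ (a4 xor (a4 xor a3)))) \/ a4)) xor a3

n1 = a4 xor a3
n2 = a4 xor n1 = a4 xor (a4 xor a3)
n3 = ~(n1 \/ n2) = ~((a4 xor a3) \/ (a4 xor (a4 xor a3)))
n4 = ~(n3 \/ a4) = ~((~((a4 xor a3) \/ (a4 xor (a4 xor a3)))) \/ a4)
n5 = n4 xor a3 = (~((~((a4 xor a3) \/ (a4 xor (a4 xor a3)))) \/ a4)) xor a3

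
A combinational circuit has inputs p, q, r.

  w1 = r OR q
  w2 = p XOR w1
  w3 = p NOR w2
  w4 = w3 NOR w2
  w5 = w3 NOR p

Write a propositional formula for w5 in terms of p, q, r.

w1 = r OR q
w2 = p XOR w1 = p XOR (r OR q)
w3 = p NOR w2 = p NOR (p XOR (r OR q))
w5 = w3 NOR p = (p NOR (p XOR (r OR q))) NOR p

(p NOR (p XOR (r OR q))) NOR p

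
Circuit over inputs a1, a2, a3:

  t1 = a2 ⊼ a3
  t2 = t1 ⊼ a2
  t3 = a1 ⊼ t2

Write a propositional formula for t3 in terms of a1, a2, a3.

a1 ⊼ ((a2 ⊼ a3) ⊼ a2)

t1 = a2 ⊼ a3
t2 = t1 ⊼ a2 = (a2 ⊼ a3) ⊼ a2
t3 = a1 ⊼ t2 = a1 ⊼ ((a2 ⊼ a3) ⊼ a2)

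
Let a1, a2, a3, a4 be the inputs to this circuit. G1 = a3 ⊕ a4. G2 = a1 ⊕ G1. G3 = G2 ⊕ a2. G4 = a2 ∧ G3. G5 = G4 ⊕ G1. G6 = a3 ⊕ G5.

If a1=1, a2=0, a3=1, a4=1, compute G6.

G1 = 1 ⊕ 1 = 0
G2 = 1 ⊕ 0 = 1
G3 = 1 ⊕ 0 = 1
G4 = 0 ∧ 1 = 0
G5 = 0 ⊕ 0 = 0
G6 = 1 ⊕ 0 = 1

1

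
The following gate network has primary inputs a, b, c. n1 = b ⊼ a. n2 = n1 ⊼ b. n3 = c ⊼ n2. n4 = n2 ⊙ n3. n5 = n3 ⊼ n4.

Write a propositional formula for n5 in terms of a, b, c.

n1 = b ⊼ a
n2 = n1 ⊼ b = (b ⊼ a) ⊼ b
n3 = c ⊼ n2 = c ⊼ ((b ⊼ a) ⊼ b)
n4 = n2 ⊙ n3 = ((b ⊼ a) ⊼ b) ⊙ (c ⊼ ((b ⊼ a) ⊼ b))
n5 = n3 ⊼ n4 = (c ⊼ ((b ⊼ a) ⊼ b)) ⊼ (((b ⊼ a) ⊼ b) ⊙ (c ⊼ ((b ⊼ a) ⊼ b)))

(c ⊼ ((b ⊼ a) ⊼ b)) ⊼ (((b ⊼ a) ⊼ b) ⊙ (c ⊼ ((b ⊼ a) ⊼ b)))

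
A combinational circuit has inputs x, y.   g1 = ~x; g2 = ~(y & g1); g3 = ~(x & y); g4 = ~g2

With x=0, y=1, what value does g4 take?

g1 = ~0 = 1
g2 = ~(1 & 1) = 0
g4 = ~0 = 1

1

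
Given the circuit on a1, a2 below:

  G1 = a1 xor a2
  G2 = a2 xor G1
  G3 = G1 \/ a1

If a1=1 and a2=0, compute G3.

1

G1 = 1 xor 0 = 1
G3 = 1 \/ 1 = 1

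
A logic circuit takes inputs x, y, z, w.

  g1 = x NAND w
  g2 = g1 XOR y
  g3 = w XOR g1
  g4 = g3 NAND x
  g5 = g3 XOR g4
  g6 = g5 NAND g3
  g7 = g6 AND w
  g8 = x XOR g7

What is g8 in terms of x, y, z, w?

g1 = x NAND w
g3 = w XOR g1 = w XOR (x NAND w)
g4 = g3 NAND x = (w XOR (x NAND w)) NAND x
g5 = g3 XOR g4 = (w XOR (x NAND w)) XOR ((w XOR (x NAND w)) NAND x)
g6 = g5 NAND g3 = ((w XOR (x NAND w)) XOR ((w XOR (x NAND w)) NAND x)) NAND (w XOR (x NAND w))
g7 = g6 AND w = (((w XOR (x NAND w)) XOR ((w XOR (x NAND w)) NAND x)) NAND (w XOR (x NAND w))) AND w
g8 = x XOR g7 = x XOR ((((w XOR (x NAND w)) XOR ((w XOR (x NAND w)) NAND x)) NAND (w XOR (x NAND w))) AND w)

x XOR ((((w XOR (x NAND w)) XOR ((w XOR (x NAND w)) NAND x)) NAND (w XOR (x NAND w))) AND w)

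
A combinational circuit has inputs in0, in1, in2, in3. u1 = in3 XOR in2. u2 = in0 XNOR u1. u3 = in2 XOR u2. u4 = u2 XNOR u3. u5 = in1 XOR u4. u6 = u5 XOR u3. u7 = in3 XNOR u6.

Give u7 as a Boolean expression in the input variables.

u1 = in3 XOR in2
u2 = in0 XNOR u1 = in0 XNOR (in3 XOR in2)
u3 = in2 XOR u2 = in2 XOR (in0 XNOR (in3 XOR in2))
u4 = u2 XNOR u3 = (in0 XNOR (in3 XOR in2)) XNOR (in2 XOR (in0 XNOR (in3 XOR in2)))
u5 = in1 XOR u4 = in1 XOR ((in0 XNOR (in3 XOR in2)) XNOR (in2 XOR (in0 XNOR (in3 XOR in2))))
u6 = u5 XOR u3 = (in1 XOR ((in0 XNOR (in3 XOR in2)) XNOR (in2 XOR (in0 XNOR (in3 XOR in2))))) XOR (in2 XOR (in0 XNOR (in3 XOR in2)))
u7 = in3 XNOR u6 = in3 XNOR ((in1 XOR ((in0 XNOR (in3 XOR in2)) XNOR (in2 XOR (in0 XNOR (in3 XOR in2))))) XOR (in2 XOR (in0 XNOR (in3 XOR in2))))

in3 XNOR ((in1 XOR ((in0 XNOR (in3 XOR in2)) XNOR (in2 XOR (in0 XNOR (in3 XOR in2))))) XOR (in2 XOR (in0 XNOR (in3 XOR in2))))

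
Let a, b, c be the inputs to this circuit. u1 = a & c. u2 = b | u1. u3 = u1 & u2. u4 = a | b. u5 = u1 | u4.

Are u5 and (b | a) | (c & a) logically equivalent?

Yes

u1 = a & c
u4 = a | b
u5 = u1 | u4 = (a & c) | (a | b)
At a=0, b=0, c=0: circuit gives 0, formula gives 0.
At a=0, b=1, c=0: circuit gives 1, formula gives 1.
Agrees on all 8 inputs.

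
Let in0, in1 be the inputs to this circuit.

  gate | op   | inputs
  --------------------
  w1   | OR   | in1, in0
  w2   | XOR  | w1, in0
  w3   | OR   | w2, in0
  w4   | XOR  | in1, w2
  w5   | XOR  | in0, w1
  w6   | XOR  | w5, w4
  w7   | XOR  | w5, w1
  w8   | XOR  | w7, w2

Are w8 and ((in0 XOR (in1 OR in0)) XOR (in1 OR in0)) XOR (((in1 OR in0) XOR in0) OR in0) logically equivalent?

No

w1 = in1 OR in0
w2 = w1 XOR in0 = (in1 OR in0) XOR in0
w5 = in0 XOR w1 = in0 XOR (in1 OR in0)
w7 = w5 XOR w1 = (in0 XOR (in1 OR in0)) XOR (in1 OR in0)
w8 = w7 XOR w2 = ((in0 XOR (in1 OR in0)) XOR (in1 OR in0)) XOR ((in1 OR in0) XOR in0)
At in0=1, in1=0: circuit gives 1, formula gives 0.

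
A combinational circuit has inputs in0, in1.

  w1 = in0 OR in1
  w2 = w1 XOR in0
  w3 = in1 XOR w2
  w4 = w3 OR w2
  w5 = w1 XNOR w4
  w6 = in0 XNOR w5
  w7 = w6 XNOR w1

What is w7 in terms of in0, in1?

w1 = in0 OR in1
w2 = w1 XOR in0 = (in0 OR in1) XOR in0
w3 = in1 XOR w2 = in1 XOR ((in0 OR in1) XOR in0)
w4 = w3 OR w2 = (in1 XOR ((in0 OR in1) XOR in0)) OR ((in0 OR in1) XOR in0)
w5 = w1 XNOR w4 = (in0 OR in1) XNOR ((in1 XOR ((in0 OR in1) XOR in0)) OR ((in0 OR in1) XOR in0))
w6 = in0 XNOR w5 = in0 XNOR ((in0 OR in1) XNOR ((in1 XOR ((in0 OR in1) XOR in0)) OR ((in0 OR in1) XOR in0)))
w7 = w6 XNOR w1 = (in0 XNOR ((in0 OR in1) XNOR ((in1 XOR ((in0 OR in1) XOR in0)) OR ((in0 OR in1) XOR in0)))) XNOR (in0 OR in1)

(in0 XNOR ((in0 OR in1) XNOR ((in1 XOR ((in0 OR in1) XOR in0)) OR ((in0 OR in1) XOR in0)))) XNOR (in0 OR in1)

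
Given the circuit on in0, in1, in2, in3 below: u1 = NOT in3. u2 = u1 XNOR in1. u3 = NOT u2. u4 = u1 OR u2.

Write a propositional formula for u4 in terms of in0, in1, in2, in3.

NOT in3 OR (NOT in3 XNOR in1)

u1 = NOT in3
u2 = u1 XNOR in1 = NOT in3 XNOR in1
u4 = u1 OR u2 = NOT in3 OR (NOT in3 XNOR in1)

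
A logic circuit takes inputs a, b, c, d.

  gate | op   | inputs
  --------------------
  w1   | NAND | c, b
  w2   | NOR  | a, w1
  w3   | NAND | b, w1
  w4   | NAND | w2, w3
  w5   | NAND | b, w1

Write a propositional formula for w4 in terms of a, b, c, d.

(a NOR (c NAND b)) NAND (b NAND (c NAND b))

w1 = c NAND b
w2 = a NOR w1 = a NOR (c NAND b)
w3 = b NAND w1 = b NAND (c NAND b)
w4 = w2 NAND w3 = (a NOR (c NAND b)) NAND (b NAND (c NAND b))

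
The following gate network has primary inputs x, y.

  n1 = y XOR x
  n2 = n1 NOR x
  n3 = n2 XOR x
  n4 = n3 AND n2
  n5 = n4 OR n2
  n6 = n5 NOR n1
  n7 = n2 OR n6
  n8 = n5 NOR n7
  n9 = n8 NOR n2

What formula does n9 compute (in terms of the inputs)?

n1 = y XOR x
n2 = n1 NOR x = (y XOR x) NOR x
n3 = n2 XOR x = ((y XOR x) NOR x) XOR x
n4 = n3 AND n2 = (((y XOR x) NOR x) XOR x) AND ((y XOR x) NOR x)
n5 = n4 OR n2 = ((((y XOR x) NOR x) XOR x) AND ((y XOR x) NOR x)) OR ((y XOR x) NOR x)
n6 = n5 NOR n1 = (((((y XOR x) NOR x) XOR x) AND ((y XOR x) NOR x)) OR ((y XOR x) NOR x)) NOR (y XOR x)
n7 = n2 OR n6 = ((y XOR x) NOR x) OR ((((((y XOR x) NOR x) XOR x) AND ((y XOR x) NOR x)) OR ((y XOR x) NOR x)) NOR (y XOR x))
n8 = n5 NOR n7 = (((((y XOR x) NOR x) XOR x) AND ((y XOR x) NOR x)) OR ((y XOR x) NOR x)) NOR (((y XOR x) NOR x) OR ((((((y XOR x) NOR x) XOR x) AND ((y XOR x) NOR x)) OR ((y XOR x) NOR x)) NOR (y XOR x)))
n9 = n8 NOR n2 = ((((((y XOR x) NOR x) XOR x) AND ((y XOR x) NOR x)) OR ((y XOR x) NOR x)) NOR (((y XOR x) NOR x) OR ((((((y XOR x) NOR x) XOR x) AND ((y XOR x) NOR x)) OR ((y XOR x) NOR x)) NOR (y XOR x)))) NOR ((y XOR x) NOR x)

((((((y XOR x) NOR x) XOR x) AND ((y XOR x) NOR x)) OR ((y XOR x) NOR x)) NOR (((y XOR x) NOR x) OR ((((((y XOR x) NOR x) XOR x) AND ((y XOR x) NOR x)) OR ((y XOR x) NOR x)) NOR (y XOR x)))) NOR ((y XOR x) NOR x)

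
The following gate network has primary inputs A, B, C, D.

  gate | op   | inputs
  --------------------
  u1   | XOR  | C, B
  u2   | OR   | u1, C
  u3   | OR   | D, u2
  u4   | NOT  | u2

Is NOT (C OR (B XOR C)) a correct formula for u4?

u1 = C XOR B
u2 = u1 OR C = (C XOR B) OR C
u4 = NOT u2 = NOT ((C XOR B) OR C)
At A=0, B=0, C=1, D=0: circuit gives 0, formula gives 0.
At A=0, B=0, C=0, D=0: circuit gives 1, formula gives 1.
Agrees on all 16 inputs.

Yes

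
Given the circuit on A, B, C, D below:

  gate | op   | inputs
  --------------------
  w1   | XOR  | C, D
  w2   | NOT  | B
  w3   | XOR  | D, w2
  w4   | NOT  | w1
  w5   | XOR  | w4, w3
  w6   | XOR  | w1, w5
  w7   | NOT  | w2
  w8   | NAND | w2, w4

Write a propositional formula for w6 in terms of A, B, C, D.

w1 = C XOR D
w2 = NOT B
w3 = D XOR w2 = D XOR NOT B
w4 = NOT w1 = NOT (C XOR D)
w5 = w4 XOR w3 = NOT (C XOR D) XOR (D XOR NOT B)
w6 = w1 XOR w5 = (C XOR D) XOR (NOT (C XOR D) XOR (D XOR NOT B))

(C XOR D) XOR (NOT (C XOR D) XOR (D XOR NOT B))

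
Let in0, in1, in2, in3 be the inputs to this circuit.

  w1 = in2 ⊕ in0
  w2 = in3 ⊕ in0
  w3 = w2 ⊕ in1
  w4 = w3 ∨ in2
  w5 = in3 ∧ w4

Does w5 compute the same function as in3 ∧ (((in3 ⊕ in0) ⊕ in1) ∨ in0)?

w2 = in3 ⊕ in0
w3 = w2 ⊕ in1 = (in3 ⊕ in0) ⊕ in1
w4 = w3 ∨ in2 = ((in3 ⊕ in0) ⊕ in1) ∨ in2
w5 = in3 ∧ w4 = in3 ∧ (((in3 ⊕ in0) ⊕ in1) ∨ in2)
At in0=0, in1=1, in2=1, in3=1: circuit gives 1, formula gives 0.

No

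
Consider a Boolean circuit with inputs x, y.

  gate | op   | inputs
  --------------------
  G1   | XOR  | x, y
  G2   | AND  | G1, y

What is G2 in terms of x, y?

(x XOR y) AND y

G1 = x XOR y
G2 = G1 AND y = (x XOR y) AND y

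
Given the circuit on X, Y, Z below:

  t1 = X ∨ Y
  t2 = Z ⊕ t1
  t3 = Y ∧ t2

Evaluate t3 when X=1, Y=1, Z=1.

t1 = 1 ∨ 1 = 1
t2 = 1 ⊕ 1 = 0
t3 = 1 ∧ 0 = 0

0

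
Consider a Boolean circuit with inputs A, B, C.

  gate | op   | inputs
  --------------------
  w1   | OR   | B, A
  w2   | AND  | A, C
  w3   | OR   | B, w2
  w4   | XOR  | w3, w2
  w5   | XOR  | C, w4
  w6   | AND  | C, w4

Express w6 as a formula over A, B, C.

C AND ((B OR (A AND C)) XOR (A AND C))

w2 = A AND C
w3 = B OR w2 = B OR (A AND C)
w4 = w3 XOR w2 = (B OR (A AND C)) XOR (A AND C)
w6 = C AND w4 = C AND ((B OR (A AND C)) XOR (A AND C))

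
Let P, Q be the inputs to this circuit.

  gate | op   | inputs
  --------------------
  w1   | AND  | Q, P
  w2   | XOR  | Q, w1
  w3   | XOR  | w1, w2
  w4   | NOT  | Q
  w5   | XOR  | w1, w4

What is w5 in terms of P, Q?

(Q AND P) XOR NOT Q

w1 = Q AND P
w4 = NOT Q
w5 = w1 XOR w4 = (Q AND P) XOR NOT Q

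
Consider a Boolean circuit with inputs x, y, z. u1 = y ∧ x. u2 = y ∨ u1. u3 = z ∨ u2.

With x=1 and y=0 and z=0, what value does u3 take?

u1 = 0 ∧ 1 = 0
u2 = 0 ∨ 0 = 0
u3 = 0 ∨ 0 = 0

0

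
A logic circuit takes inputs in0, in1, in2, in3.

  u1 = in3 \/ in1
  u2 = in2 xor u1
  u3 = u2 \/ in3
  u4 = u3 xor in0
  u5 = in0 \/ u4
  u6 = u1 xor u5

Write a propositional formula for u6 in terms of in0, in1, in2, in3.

(in3 \/ in1) xor (in0 \/ (((in2 xor (in3 \/ in1)) \/ in3) xor in0))

u1 = in3 \/ in1
u2 = in2 xor u1 = in2 xor (in3 \/ in1)
u3 = u2 \/ in3 = (in2 xor (in3 \/ in1)) \/ in3
u4 = u3 xor in0 = ((in2 xor (in3 \/ in1)) \/ in3) xor in0
u5 = in0 \/ u4 = in0 \/ (((in2 xor (in3 \/ in1)) \/ in3) xor in0)
u6 = u1 xor u5 = (in3 \/ in1) xor (in0 \/ (((in2 xor (in3 \/ in1)) \/ in3) xor in0))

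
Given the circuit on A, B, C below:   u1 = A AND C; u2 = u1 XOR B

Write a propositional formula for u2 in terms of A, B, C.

u1 = A AND C
u2 = u1 XOR B = (A AND C) XOR B

(A AND C) XOR B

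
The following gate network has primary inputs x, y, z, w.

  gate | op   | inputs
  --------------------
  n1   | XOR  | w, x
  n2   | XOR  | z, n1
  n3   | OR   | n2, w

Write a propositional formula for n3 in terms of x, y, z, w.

n1 = w XOR x
n2 = z XOR n1 = z XOR (w XOR x)
n3 = n2 OR w = (z XOR (w XOR x)) OR w

(z XOR (w XOR x)) OR w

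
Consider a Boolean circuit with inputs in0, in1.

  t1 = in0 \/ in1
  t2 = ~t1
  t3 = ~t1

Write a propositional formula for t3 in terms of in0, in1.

t1 = in0 \/ in1
t3 = ~t1 = ~(in0 \/ in1)

~(in0 \/ in1)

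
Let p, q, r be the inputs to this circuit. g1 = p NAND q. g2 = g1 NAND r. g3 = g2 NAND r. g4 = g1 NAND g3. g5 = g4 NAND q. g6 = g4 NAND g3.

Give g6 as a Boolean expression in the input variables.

g1 = p NAND q
g2 = g1 NAND r = (p NAND q) NAND r
g3 = g2 NAND r = ((p NAND q) NAND r) NAND r
g4 = g1 NAND g3 = (p NAND q) NAND (((p NAND q) NAND r) NAND r)
g6 = g4 NAND g3 = ((p NAND q) NAND (((p NAND q) NAND r) NAND r)) NAND (((p NAND q) NAND r) NAND r)

((p NAND q) NAND (((p NAND q) NAND r) NAND r)) NAND (((p NAND q) NAND r) NAND r)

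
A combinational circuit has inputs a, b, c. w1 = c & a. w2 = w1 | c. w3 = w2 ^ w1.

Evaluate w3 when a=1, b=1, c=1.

w1 = 1 & 1 = 1
w2 = 1 | 1 = 1
w3 = 1 ^ 1 = 0

0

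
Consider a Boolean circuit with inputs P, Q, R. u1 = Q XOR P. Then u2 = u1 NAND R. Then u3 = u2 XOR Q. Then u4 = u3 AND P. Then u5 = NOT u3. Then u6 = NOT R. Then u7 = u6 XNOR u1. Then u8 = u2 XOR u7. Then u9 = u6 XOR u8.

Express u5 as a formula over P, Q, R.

NOT (((Q XOR P) NAND R) XOR Q)

u1 = Q XOR P
u2 = u1 NAND R = (Q XOR P) NAND R
u3 = u2 XOR Q = ((Q XOR P) NAND R) XOR Q
u5 = NOT u3 = NOT (((Q XOR P) NAND R) XOR Q)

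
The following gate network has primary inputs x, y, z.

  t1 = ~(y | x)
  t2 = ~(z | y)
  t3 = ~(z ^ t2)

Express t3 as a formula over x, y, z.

t2 = ~(z | y)
t3 = ~(z ^ t2) = ~(z ^ (~(z | y)))

~(z ^ (~(z | y)))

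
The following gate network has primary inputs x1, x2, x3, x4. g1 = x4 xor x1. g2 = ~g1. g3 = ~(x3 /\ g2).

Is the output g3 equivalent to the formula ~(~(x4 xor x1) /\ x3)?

g1 = x4 xor x1
g2 = ~g1 = ~(x4 xor x1)
g3 = ~(x3 /\ g2) = ~(x3 /\ ~(x4 xor x1))
At x1=0, x2=0, x3=1, x4=0: circuit gives 0, formula gives 0.
At x1=0, x2=0, x3=0, x4=0: circuit gives 1, formula gives 1.
Agrees on all 16 inputs.

Yes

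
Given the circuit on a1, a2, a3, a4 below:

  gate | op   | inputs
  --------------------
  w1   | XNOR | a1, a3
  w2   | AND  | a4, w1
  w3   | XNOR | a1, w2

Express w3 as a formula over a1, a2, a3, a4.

w1 = a1 XNOR a3
w2 = a4 AND w1 = a4 AND (a1 XNOR a3)
w3 = a1 XNOR w2 = a1 XNOR (a4 AND (a1 XNOR a3))

a1 XNOR (a4 AND (a1 XNOR a3))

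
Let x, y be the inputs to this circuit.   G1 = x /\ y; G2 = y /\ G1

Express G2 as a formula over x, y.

G1 = x /\ y
G2 = y /\ G1 = y /\ (x /\ y)

y /\ (x /\ y)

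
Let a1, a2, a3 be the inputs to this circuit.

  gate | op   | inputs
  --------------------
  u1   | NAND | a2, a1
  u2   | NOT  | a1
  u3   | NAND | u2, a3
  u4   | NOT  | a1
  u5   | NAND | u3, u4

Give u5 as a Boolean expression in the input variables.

u2 = NOT a1
u3 = u2 NAND a3 = NOT a1 NAND a3
u4 = NOT a1
u5 = u3 NAND u4 = (NOT a1 NAND a3) NAND NOT a1

(NOT a1 NAND a3) NAND NOT a1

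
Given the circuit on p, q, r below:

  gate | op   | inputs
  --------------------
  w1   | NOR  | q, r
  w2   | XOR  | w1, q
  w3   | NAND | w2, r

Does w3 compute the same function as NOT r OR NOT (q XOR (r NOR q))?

Yes

w1 = q NOR r
w2 = w1 XOR q = (q NOR r) XOR q
w3 = w2 NAND r = ((q NOR r) XOR q) NAND r
At p=0, q=1, r=1: circuit gives 0, formula gives 0.
At p=0, q=0, r=0: circuit gives 1, formula gives 1.
Agrees on all 8 inputs.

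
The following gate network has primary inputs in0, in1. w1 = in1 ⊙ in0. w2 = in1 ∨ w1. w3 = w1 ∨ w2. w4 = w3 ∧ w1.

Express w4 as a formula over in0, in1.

w1 = in1 ⊙ in0
w2 = in1 ∨ w1 = in1 ∨ (in1 ⊙ in0)
w3 = w1 ∨ w2 = (in1 ⊙ in0) ∨ (in1 ∨ (in1 ⊙ in0))
w4 = w3 ∧ w1 = ((in1 ⊙ in0) ∨ (in1 ∨ (in1 ⊙ in0))) ∧ (in1 ⊙ in0)

((in1 ⊙ in0) ∨ (in1 ∨ (in1 ⊙ in0))) ∧ (in1 ⊙ in0)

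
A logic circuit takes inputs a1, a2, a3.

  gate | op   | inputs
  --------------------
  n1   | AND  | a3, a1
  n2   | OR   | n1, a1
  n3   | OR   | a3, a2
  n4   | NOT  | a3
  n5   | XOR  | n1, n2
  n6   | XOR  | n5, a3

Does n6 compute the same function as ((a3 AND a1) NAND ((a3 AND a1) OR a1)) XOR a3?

No

n1 = a3 AND a1
n2 = n1 OR a1 = (a3 AND a1) OR a1
n5 = n1 XOR n2 = (a3 AND a1) XOR ((a3 AND a1) OR a1)
n6 = n5 XOR a3 = ((a3 AND a1) XOR ((a3 AND a1) OR a1)) XOR a3
At a1=0, a2=0, a3=0: circuit gives 0, formula gives 1.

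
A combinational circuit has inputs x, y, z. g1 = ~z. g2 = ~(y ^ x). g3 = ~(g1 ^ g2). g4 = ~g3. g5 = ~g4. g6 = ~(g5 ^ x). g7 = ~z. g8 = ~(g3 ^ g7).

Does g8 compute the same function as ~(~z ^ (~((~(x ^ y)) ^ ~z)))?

g1 = ~z
g2 = ~(y ^ x)
g3 = ~(g1 ^ g2) = ~(~z ^ (~(y ^ x)))
g7 = ~z
g8 = ~(g3 ^ g7) = ~((~(~z ^ (~(y ^ x)))) ^ ~z)
At x=0, y=1, z=0: circuit gives 0, formula gives 0.
At x=0, y=0, z=0: circuit gives 1, formula gives 1.
Agrees on all 8 inputs.

Yes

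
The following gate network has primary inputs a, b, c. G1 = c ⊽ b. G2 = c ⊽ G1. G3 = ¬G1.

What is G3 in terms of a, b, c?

¬(c ⊽ b)

G1 = c ⊽ b
G3 = ¬G1 = ¬(c ⊽ b)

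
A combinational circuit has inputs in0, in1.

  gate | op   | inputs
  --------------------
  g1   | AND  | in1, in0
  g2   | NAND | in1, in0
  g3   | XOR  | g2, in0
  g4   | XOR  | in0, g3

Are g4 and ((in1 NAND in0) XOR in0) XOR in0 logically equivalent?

g2 = in1 NAND in0
g3 = g2 XOR in0 = (in1 NAND in0) XOR in0
g4 = in0 XOR g3 = in0 XOR ((in1 NAND in0) XOR in0)
At in0=1, in1=1: circuit gives 0, formula gives 0.
At in0=0, in1=0: circuit gives 1, formula gives 1.
Agrees on all 4 inputs.

Yes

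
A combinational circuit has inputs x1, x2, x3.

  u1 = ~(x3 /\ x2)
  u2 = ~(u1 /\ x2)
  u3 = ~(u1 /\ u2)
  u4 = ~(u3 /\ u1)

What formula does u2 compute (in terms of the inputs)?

~((~(x3 /\ x2)) /\ x2)

u1 = ~(x3 /\ x2)
u2 = ~(u1 /\ x2) = ~((~(x3 /\ x2)) /\ x2)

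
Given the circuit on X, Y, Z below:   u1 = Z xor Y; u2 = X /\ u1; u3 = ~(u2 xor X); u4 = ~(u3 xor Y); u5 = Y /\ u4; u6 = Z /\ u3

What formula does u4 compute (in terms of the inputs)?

u1 = Z xor Y
u2 = X /\ u1 = X /\ (Z xor Y)
u3 = ~(u2 xor X) = ~((X /\ (Z xor Y)) xor X)
u4 = ~(u3 xor Y) = ~((~((X /\ (Z xor Y)) xor X)) xor Y)

~((~((X /\ (Z xor Y)) xor X)) xor Y)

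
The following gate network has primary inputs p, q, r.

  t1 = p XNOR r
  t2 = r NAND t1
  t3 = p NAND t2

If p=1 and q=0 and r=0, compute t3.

0

t1 = 1 XNOR 0 = 0
t2 = 0 NAND 0 = 1
t3 = 1 NAND 1 = 0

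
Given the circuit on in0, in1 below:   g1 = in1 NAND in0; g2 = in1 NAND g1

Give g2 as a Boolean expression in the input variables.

g1 = in1 NAND in0
g2 = in1 NAND g1 = in1 NAND (in1 NAND in0)

in1 NAND (in1 NAND in0)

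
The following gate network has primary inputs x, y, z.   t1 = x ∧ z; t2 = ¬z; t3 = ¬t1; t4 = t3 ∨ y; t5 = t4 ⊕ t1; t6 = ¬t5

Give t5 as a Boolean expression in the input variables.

t1 = x ∧ z
t3 = ¬t1 = ¬(x ∧ z)
t4 = t3 ∨ y = ¬(x ∧ z) ∨ y
t5 = t4 ⊕ t1 = (¬(x ∧ z) ∨ y) ⊕ (x ∧ z)

(¬(x ∧ z) ∨ y) ⊕ (x ∧ z)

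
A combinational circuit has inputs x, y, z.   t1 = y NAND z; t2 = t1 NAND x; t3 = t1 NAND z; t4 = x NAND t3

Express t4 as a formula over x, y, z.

x NAND ((y NAND z) NAND z)

t1 = y NAND z
t3 = t1 NAND z = (y NAND z) NAND z
t4 = x NAND t3 = x NAND ((y NAND z) NAND z)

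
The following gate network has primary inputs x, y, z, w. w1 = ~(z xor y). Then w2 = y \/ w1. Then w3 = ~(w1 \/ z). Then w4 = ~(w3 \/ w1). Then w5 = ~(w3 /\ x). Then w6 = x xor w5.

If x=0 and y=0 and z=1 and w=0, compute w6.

1

w1 = ~(1 xor 0) = 0
w3 = ~(0 \/ 1) = 0
w5 = ~(0 /\ 0) = 1
w6 = 0 xor 1 = 1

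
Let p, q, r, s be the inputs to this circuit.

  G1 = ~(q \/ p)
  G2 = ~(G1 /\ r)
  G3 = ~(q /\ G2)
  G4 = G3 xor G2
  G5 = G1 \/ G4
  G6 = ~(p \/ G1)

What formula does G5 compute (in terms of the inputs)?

G1 = ~(q \/ p)
G2 = ~(G1 /\ r) = ~((~(q \/ p)) /\ r)
G3 = ~(q /\ G2) = ~(q /\ (~((~(q \/ p)) /\ r)))
G4 = G3 xor G2 = (~(q /\ (~((~(q \/ p)) /\ r)))) xor (~((~(q \/ p)) /\ r))
G5 = G1 \/ G4 = (~(q \/ p)) \/ ((~(q /\ (~((~(q \/ p)) /\ r)))) xor (~((~(q \/ p)) /\ r)))

(~(q \/ p)) \/ ((~(q /\ (~((~(q \/ p)) /\ r)))) xor (~((~(q \/ p)) /\ r)))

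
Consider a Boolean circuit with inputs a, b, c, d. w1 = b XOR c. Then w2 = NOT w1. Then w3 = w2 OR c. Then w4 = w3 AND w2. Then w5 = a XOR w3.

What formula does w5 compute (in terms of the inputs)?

w1 = b XOR c
w2 = NOT w1 = NOT (b XOR c)
w3 = w2 OR c = NOT (b XOR c) OR c
w5 = a XOR w3 = a XOR (NOT (b XOR c) OR c)

a XOR (NOT (b XOR c) OR c)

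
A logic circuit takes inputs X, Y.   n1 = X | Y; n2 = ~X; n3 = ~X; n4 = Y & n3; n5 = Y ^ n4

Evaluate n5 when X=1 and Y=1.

n3 = ~1 = 0
n4 = 1 & 0 = 0
n5 = 1 ^ 0 = 1

1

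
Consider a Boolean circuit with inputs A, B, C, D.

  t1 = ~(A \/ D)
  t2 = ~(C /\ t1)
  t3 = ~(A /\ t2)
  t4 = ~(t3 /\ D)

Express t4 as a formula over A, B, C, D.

~((~(A /\ (~(C /\ (~(A \/ D)))))) /\ D)

t1 = ~(A \/ D)
t2 = ~(C /\ t1) = ~(C /\ (~(A \/ D)))
t3 = ~(A /\ t2) = ~(A /\ (~(C /\ (~(A \/ D)))))
t4 = ~(t3 /\ D) = ~((~(A /\ (~(C /\ (~(A \/ D)))))) /\ D)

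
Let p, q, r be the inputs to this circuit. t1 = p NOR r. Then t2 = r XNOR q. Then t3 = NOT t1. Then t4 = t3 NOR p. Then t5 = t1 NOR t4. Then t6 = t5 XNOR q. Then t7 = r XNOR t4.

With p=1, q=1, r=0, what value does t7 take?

t1 = 1 NOR 0 = 0
t3 = NOT 0 = 1
t4 = 1 NOR 1 = 0
t7 = 0 XNOR 0 = 1

1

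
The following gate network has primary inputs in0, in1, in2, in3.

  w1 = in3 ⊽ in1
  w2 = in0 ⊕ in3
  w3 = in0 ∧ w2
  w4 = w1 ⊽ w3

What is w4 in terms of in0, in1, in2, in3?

(in3 ⊽ in1) ⊽ (in0 ∧ (in0 ⊕ in3))

w1 = in3 ⊽ in1
w2 = in0 ⊕ in3
w3 = in0 ∧ w2 = in0 ∧ (in0 ⊕ in3)
w4 = w1 ⊽ w3 = (in3 ⊽ in1) ⊽ (in0 ∧ (in0 ⊕ in3))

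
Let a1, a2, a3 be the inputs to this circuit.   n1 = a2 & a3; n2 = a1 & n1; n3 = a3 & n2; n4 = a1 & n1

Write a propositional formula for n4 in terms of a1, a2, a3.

n1 = a2 & a3
n4 = a1 & n1 = a1 & (a2 & a3)

a1 & (a2 & a3)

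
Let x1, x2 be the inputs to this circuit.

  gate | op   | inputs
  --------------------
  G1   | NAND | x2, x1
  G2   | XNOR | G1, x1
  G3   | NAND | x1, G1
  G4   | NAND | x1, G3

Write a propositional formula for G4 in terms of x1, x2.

x1 NAND (x1 NAND (x2 NAND x1))

G1 = x2 NAND x1
G3 = x1 NAND G1 = x1 NAND (x2 NAND x1)
G4 = x1 NAND G3 = x1 NAND (x1 NAND (x2 NAND x1))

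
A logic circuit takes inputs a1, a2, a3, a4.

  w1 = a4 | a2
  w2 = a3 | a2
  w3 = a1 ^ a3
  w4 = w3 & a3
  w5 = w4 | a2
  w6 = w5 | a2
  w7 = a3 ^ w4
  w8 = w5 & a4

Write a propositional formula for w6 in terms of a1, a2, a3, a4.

(((a1 ^ a3) & a3) | a2) | a2

w3 = a1 ^ a3
w4 = w3 & a3 = (a1 ^ a3) & a3
w5 = w4 | a2 = ((a1 ^ a3) & a3) | a2
w6 = w5 | a2 = (((a1 ^ a3) & a3) | a2) | a2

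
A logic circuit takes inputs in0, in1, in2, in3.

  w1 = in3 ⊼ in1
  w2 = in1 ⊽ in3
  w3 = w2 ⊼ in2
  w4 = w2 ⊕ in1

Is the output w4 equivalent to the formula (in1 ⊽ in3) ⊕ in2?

No

w2 = in1 ⊽ in3
w4 = w2 ⊕ in1 = (in1 ⊽ in3) ⊕ in1
At in0=0, in1=0, in2=1, in3=0: circuit gives 1, formula gives 0.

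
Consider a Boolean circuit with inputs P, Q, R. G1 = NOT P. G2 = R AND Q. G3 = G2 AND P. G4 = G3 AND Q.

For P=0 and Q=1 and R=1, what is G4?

0

G2 = 1 AND 1 = 1
G3 = 1 AND 0 = 0
G4 = 0 AND 1 = 0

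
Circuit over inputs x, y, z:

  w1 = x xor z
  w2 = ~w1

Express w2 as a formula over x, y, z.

~(x xor z)

w1 = x xor z
w2 = ~w1 = ~(x xor z)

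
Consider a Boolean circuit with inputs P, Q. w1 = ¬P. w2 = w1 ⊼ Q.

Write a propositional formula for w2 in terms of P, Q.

w1 = ¬P
w2 = w1 ⊼ Q = ¬P ⊼ Q

¬P ⊼ Q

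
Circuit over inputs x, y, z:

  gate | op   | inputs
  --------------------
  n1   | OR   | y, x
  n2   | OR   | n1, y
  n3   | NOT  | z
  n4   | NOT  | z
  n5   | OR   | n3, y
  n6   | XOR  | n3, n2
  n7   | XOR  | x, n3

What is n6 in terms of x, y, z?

NOT z XOR ((y OR x) OR y)

n1 = y OR x
n2 = n1 OR y = (y OR x) OR y
n3 = NOT z
n6 = n3 XOR n2 = NOT z XOR ((y OR x) OR y)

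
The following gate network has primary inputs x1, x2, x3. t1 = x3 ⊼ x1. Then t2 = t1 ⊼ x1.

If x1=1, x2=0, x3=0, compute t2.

0

t1 = 0 ⊼ 1 = 1
t2 = 1 ⊼ 1 = 0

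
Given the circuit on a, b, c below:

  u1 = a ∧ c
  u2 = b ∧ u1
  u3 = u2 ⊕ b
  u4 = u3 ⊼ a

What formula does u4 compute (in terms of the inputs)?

u1 = a ∧ c
u2 = b ∧ u1 = b ∧ (a ∧ c)
u3 = u2 ⊕ b = (b ∧ (a ∧ c)) ⊕ b
u4 = u3 ⊼ a = ((b ∧ (a ∧ c)) ⊕ b) ⊼ a

((b ∧ (a ∧ c)) ⊕ b) ⊼ a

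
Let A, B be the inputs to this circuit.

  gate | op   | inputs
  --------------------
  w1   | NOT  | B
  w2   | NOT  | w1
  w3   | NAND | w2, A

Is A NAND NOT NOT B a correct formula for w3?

w1 = NOT B
w2 = NOT w1 = NOT NOT B
w3 = w2 NAND A = NOT NOT B NAND A
At A=1, B=1: circuit gives 0, formula gives 0.
At A=0, B=0: circuit gives 1, formula gives 1.
Agrees on all 4 inputs.

Yes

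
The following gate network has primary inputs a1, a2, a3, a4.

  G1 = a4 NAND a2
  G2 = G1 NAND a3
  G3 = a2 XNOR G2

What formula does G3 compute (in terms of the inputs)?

a2 XNOR ((a4 NAND a2) NAND a3)

G1 = a4 NAND a2
G2 = G1 NAND a3 = (a4 NAND a2) NAND a3
G3 = a2 XNOR G2 = a2 XNOR ((a4 NAND a2) NAND a3)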